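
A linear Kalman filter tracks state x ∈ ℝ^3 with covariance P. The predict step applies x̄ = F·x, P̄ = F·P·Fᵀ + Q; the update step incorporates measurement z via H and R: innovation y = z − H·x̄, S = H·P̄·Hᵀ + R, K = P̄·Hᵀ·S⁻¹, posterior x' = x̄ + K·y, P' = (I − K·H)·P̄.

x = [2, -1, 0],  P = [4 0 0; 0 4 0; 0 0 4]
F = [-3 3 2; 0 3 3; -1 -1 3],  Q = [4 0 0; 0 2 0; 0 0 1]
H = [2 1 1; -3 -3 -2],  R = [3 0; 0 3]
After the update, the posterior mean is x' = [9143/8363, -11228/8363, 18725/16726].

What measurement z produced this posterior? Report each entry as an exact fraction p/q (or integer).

z = [3, -1]

x̄ = F·x = [-9, -3, -1]
P̄ = F·P·Fᵀ + Q = [92 60 24; 60 74 24; 24 24 45]
S = H·P̄·Hᵀ + R = [874 -1692; -1692 3333]
K = P̄·Hᵀ·S⁻¹ = [6746/8363 2160/8363; -5801/8363 -4074/8363; -1989/16726 -1092/8363]
x' − x̄ = [84410/8363, 13861/8363, 35451/16726] = K·y
y = (KᵀK)⁻¹·Kᵀ·(x' − x̄) = [25, -39]
z = y + H·x̄ = [25, -39] + [-22, 38] = [3, -1]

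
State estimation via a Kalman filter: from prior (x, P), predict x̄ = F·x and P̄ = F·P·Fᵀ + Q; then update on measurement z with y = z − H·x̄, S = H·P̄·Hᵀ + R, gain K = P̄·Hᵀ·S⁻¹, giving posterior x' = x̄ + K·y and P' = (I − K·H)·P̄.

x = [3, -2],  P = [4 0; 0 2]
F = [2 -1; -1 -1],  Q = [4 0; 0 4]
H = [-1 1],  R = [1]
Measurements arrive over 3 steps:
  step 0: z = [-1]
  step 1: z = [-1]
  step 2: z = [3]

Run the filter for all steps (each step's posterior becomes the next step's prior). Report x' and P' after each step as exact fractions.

step 0: x̄ = F·x = [8, -1]
step 0: P̄ = F·P·Fᵀ + Q = [22 -6; -6 10]
step 0: y = z − H·x̄ = [8]
step 0: S = H·P̄·Hᵀ + R = [45]
step 0: K = P̄·Hᵀ·S⁻¹ = [-28/45; 16/45]
step 0: x' = x̄ + K·y = [136/45, 83/45]
step 0: P' = (I − K·H)·P̄ = [206/45 178/45; 178/45 194/45]
step 1: x̄ = F·x = [21/5, -73/15]
step 1: P̄ = F·P·Fᵀ + Q = [54/5 -44/5; -44/5 104/5]
step 1: y = z − H·x̄ = [121/15]
step 1: S = H·P̄·Hᵀ + R = [251/5]
step 1: K = P̄·Hᵀ·S⁻¹ = [-98/251; 148/251]
step 1: x' = x̄ + K·y = [791/753, -83/753]
step 1: P' = (I − K·H)·P̄ = [790/251 692/251; 692/251 840/251]
step 2: x̄ = F·x = [555/251, -236/251]
step 2: P̄ = F·P·Fᵀ + Q = [2236/251 -1432/251; -1432/251 4018/251]
step 2: y = z − H·x̄ = [1544/251]
step 2: S = H·P̄·Hᵀ + R = [9369/251]
step 2: K = P̄·Hᵀ·S⁻¹ = [-3668/9369; 5450/9369]
step 2: x' = x̄ + K·y = [-1847/9369, 24716/9369]
step 2: P' = (I − K·H)·P̄ = [29860/9369 26192/9369; 26192/9369 31642/9369]

step 0: x' = [136/45, 83/45], P' = [206/45 178/45; 178/45 194/45]
step 1: x' = [791/753, -83/753], P' = [790/251 692/251; 692/251 840/251]
step 2: x' = [-1847/9369, 24716/9369], P' = [29860/9369 26192/9369; 26192/9369 31642/9369]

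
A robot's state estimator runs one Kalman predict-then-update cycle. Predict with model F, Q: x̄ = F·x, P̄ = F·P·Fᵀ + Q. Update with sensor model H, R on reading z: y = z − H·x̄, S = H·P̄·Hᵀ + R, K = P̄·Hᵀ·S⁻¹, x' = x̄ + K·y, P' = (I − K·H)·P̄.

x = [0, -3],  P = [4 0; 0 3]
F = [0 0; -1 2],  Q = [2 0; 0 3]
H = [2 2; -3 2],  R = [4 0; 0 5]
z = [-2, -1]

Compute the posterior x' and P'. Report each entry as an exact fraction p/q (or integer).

x' = [-103/577, -1091/1154]
P' = [176/577 19/577; 19/577 627/1154]

x̄ = F·x = [0, -6]
P̄ = F·P·Fᵀ + Q = [2 0; 0 19]
y = z − H·x̄ = [10, 11]
S = H·P̄·Hᵀ + R = [88 64; 64 99]
K = P̄·Hᵀ·S⁻¹ = [195/1154 -98/577; 665/2308 114/577]
x' = x̄ + K·y = [-103/577, -1091/1154]
P' = (I − K·H)·P̄ = [176/577 19/577; 19/577 627/1154]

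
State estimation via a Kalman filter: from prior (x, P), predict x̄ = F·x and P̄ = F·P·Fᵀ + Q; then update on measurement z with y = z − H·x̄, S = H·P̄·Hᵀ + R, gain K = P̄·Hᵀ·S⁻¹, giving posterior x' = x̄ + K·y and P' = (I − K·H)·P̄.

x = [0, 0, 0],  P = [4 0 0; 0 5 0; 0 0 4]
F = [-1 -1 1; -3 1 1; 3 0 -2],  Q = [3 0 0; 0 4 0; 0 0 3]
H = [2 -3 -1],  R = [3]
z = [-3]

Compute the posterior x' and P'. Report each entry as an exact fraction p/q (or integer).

x̄ = F·x = [0, 0, 0]
P̄ = F·P·Fᵀ + Q = [16 11 -20; 11 49 -44; -20 -44 55]
y = z − H·x̄ = [-3]
S = H·P̄·Hᵀ + R = [247]
K = P̄·Hᵀ·S⁻¹ = [1/13; -81/247; 37/247]
x' = x̄ + K·y = [-3/13, 243/247, -111/247]
P' = (I − K·H)·P̄ = [189/13 224/13 -297/13; 224/13 5542/247 -7871/247; -297/13 -7871/247 12216/247]

x' = [-3/13, 243/247, -111/247]
P' = [189/13 224/13 -297/13; 224/13 5542/247 -7871/247; -297/13 -7871/247 12216/247]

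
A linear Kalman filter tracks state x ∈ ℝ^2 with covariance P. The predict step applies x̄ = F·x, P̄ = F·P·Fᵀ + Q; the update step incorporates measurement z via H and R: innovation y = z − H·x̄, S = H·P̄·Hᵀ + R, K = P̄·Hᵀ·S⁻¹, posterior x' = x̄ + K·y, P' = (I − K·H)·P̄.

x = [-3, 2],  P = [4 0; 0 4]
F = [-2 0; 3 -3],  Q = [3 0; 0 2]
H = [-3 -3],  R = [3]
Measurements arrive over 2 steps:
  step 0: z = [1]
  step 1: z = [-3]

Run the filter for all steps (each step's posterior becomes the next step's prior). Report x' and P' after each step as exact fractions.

step 0: x' = [343/68, -185/34], P' = [2509/136 -1257/68; -1257/68 641/34]
step 1: x' = [-49426/124183, 176379/124183], P' = [980929/124183 -1000623/124183; -1000623/124183 1061666/124183]

step 0: x̄ = F·x = [6, -15]
step 0: P̄ = F·P·Fᵀ + Q = [19 -24; -24 74]
step 0: y = z − H·x̄ = [-26]
step 0: S = H·P̄·Hᵀ + R = [408]
step 0: K = P̄·Hᵀ·S⁻¹ = [5/136; -25/68]
step 0: x' = x̄ + K·y = [343/68, -185/34]
step 0: P' = (I − K·H)·P̄ = [2509/136 -1257/68; -1257/68 641/34]
step 1: x̄ = F·x = [-343/34, 2139/68]
step 1: P̄ = F·P·Fᵀ + Q = [2611/34 -15069/68; -15069/68 91181/136]
step 1: y = z − H·x̄ = [4155/68]
step 1: S = H·P̄·Hᵀ + R = [372549/136]
step 1: K = P̄·Hᵀ·S⁻¹ = [19694/124183; -61043/124183]
step 1: x' = x̄ + K·y = [-49426/124183, 176379/124183]
step 1: P' = (I − K·H)·P̄ = [980929/124183 -1000623/124183; -1000623/124183 1061666/124183]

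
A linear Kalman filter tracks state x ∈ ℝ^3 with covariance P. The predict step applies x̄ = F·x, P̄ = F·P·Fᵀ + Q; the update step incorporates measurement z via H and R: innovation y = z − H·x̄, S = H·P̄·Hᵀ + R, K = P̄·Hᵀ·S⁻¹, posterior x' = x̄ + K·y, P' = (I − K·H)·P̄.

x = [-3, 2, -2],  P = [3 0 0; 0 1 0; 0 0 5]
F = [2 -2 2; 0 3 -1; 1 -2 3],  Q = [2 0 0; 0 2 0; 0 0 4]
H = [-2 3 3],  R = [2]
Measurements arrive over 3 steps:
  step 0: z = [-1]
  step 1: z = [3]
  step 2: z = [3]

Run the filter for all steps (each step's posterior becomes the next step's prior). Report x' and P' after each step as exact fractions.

step 0: x' = [-231/17, 25/4, -1059/68], P' = [644/17 -31/2 1385/34; -31/2 111/8 -193/8; 1385/34 -193/8 6991/136]
step 1: x' = [-2022814/49767, 743287/49767, -2039960/49767], P' = [21792878/49767 -7735700/49767 22221112/49767; -7735700/49767 3347828/49767 -8477224/49767; 22221112/49767 -8477224/49767 23245778/49767]
step 2: x' = [-263152006/6405773, 79831077/6405773, -1243301006/32028865], P' = [11915763082/6405773 -3633318340/6405773 11566375560/6405773; -3633318340/6405773 1199779782/6405773 -3616790884/6405773; 11566375560/6405773 -3616790884/6405773 56583691014/32028865]

step 0: x̄ = F·x = [-14, 8, -13]
step 0: P̄ = F·P·Fᵀ + Q = [38 -16 40; -16 16 -21; 40 -21 56]
step 0: y = z − H·x̄ = [-14]
step 0: S = H·P̄·Hᵀ + R = [136]
step 0: K = P̄·Hᵀ·S⁻¹ = [-1/34; 1/8; 25/136]
step 0: x' = x̄ + K·y = [-231/17, 25/4, -1059/68]
step 0: P' = (I − K·H)·P̄ = [644/17 -31/2 1385/34; -31/2 111/8 -193/8; 1385/34 -193/8 6991/136]
step 1: x̄ = F·x = [-1204/17, 1167/34, -4951/68]
step 1: P̄ = F·P·Fᵀ + Q = [17978/17 -9410/17 18697/17; -9410/17 10983/34 -40125/68; 18697/17 -40125/68 157207/136]
step 1: y = z − H·x̄ = [-1577/68]
step 1: S = H·P̄·Hᵀ + R = [49767/136]
step 1: K = P̄·Hᵀ·S⁻¹ = [-64760/49767; 41606/49767; -68281/49767]
step 1: x' = x̄ + K·y = [-2022814/49767, 743287/49767, -2039960/49767]
step 1: P' = (I − K·H)·P̄ = [21792878/49767 -7735700/49767 22221112/49767; -7735700/49767 3347828/49767 -8477224/49767; 22221112/49767 -8477224/49767 23245778/49767]
step 2: x̄ = F·x = [-9612122/49767, 4269821/49767, -3209756/16589]
step 2: P̄ = F·P·Fᵀ + Q = [501117758/49767 -225252740/49767 168469024/16589; -225252740/49767 104339108/49767 -76167326/16589; 168469024/16589 -76167326/16589 170197140/16589]
step 2: y = z − H·x̄ = [-2996602/49767]
step 2: S = H·P̄·Hᵀ + R = [64057730/49767]
step 2: K = P̄·Hᵀ·S⁻¹ = [-16177252/6405773; 7801687/6405773; -82272909/32028865]
step 2: x' = x̄ + K·y = [-263152006/6405773, 79831077/6405773, -1243301006/32028865]
step 2: P' = (I − K·H)·P̄ = [11915763082/6405773 -3633318340/6405773 11566375560/6405773; -3633318340/6405773 1199779782/6405773 -3616790884/6405773; 11566375560/6405773 -3616790884/6405773 56583691014/32028865]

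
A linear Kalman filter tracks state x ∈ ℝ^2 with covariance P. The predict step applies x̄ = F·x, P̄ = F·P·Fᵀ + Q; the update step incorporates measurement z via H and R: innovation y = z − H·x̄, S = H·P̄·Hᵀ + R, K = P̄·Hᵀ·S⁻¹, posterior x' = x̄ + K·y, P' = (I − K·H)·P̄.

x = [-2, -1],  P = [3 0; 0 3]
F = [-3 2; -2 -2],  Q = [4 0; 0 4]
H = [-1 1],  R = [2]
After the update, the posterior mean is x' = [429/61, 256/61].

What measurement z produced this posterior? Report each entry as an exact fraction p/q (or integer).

x̄ = F·x = [4, 6]
P̄ = F·P·Fᵀ + Q = [43 6; 6 28]
S = H·P̄·Hᵀ + R = [61]
K = P̄·Hᵀ·S⁻¹ = [-37/61; 22/61]
x' − x̄ = [185/61, -110/61] = K·y
y = (KᵀK)⁻¹·Kᵀ·(x' − x̄) = [-5]
z = y + H·x̄ = [-5] + [2] = [-3]

z = [-3]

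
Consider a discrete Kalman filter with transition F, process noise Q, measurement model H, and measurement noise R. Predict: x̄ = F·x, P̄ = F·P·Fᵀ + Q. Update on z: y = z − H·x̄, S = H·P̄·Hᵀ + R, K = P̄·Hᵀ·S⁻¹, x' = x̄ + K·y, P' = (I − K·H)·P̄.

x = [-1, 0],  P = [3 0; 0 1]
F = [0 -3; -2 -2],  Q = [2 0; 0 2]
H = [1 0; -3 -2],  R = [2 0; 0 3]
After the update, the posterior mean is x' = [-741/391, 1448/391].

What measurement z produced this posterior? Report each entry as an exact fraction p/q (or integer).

z = [-3, -2]

x̄ = F·x = [0, 2]
P̄ = F·P·Fᵀ + Q = [11 6; 6 18]
S = H·P̄·Hᵀ + R = [13 -45; -45 246]
K = P̄·Hᵀ·S⁻¹ = [227/391 -30/391; -318/391 -144/391]
x' − x̄ = [-741/391, 666/391] = K·y
y = (KᵀK)⁻¹·Kᵀ·(x' − x̄) = [-3, 2]
z = y + H·x̄ = [-3, 2] + [0, -4] = [-3, -2]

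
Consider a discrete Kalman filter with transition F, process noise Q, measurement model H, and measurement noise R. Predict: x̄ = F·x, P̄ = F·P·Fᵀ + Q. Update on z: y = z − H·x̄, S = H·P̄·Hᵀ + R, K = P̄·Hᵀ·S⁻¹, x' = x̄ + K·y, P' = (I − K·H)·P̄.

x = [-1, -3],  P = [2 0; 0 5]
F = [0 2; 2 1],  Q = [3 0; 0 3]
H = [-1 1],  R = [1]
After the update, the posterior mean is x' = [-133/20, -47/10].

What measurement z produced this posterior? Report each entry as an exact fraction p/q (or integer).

x̄ = F·x = [-6, -5]
P̄ = F·P·Fᵀ + Q = [23 10; 10 16]
S = H·P̄·Hᵀ + R = [20]
K = P̄·Hᵀ·S⁻¹ = [-13/20; 3/10]
x' − x̄ = [-13/20, 3/10] = K·y
y = (KᵀK)⁻¹·Kᵀ·(x' − x̄) = [1]
z = y + H·x̄ = [1] + [1] = [2]

z = [2]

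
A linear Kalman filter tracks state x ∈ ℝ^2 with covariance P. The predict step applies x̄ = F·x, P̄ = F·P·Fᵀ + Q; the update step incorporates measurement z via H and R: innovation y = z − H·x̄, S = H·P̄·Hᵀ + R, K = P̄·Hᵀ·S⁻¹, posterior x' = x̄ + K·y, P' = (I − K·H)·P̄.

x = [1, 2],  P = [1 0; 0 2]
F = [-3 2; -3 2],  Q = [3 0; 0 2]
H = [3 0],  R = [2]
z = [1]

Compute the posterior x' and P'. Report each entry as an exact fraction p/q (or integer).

x' = [31/91, 40/91]
P' = [20/91 17/91; 17/91 857/182]

x̄ = F·x = [1, 1]
P̄ = F·P·Fᵀ + Q = [20 17; 17 19]
y = z − H·x̄ = [-2]
S = H·P̄·Hᵀ + R = [182]
K = P̄·Hᵀ·S⁻¹ = [30/91; 51/182]
x' = x̄ + K·y = [31/91, 40/91]
P' = (I − K·H)·P̄ = [20/91 17/91; 17/91 857/182]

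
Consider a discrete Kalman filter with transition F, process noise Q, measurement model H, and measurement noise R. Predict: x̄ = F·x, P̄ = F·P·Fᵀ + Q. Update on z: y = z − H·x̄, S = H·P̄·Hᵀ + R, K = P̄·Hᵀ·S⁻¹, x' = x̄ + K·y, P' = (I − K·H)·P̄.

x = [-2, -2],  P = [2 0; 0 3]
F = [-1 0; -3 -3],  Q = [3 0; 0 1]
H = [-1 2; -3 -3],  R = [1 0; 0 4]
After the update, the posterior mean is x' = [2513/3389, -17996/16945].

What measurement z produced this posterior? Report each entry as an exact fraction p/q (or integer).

z = [-3, 1]

x̄ = F·x = [2, 12]
P̄ = F·P·Fᵀ + Q = [5 6; 6 46]
S = H·P̄·Hᵀ + R = [166 -279; -279 571]
K = P̄·Hᵀ·S⁻¹ = [-1042/3389 -705/3389; 5582/16945 -1902/16945]
x' − x̄ = [-4265/3389, -221336/16945] = K·y
y = (KᵀK)⁻¹·Kᵀ·(x' − x̄) = [-25, 43]
z = y + H·x̄ = [-25, 43] + [22, -42] = [-3, 1]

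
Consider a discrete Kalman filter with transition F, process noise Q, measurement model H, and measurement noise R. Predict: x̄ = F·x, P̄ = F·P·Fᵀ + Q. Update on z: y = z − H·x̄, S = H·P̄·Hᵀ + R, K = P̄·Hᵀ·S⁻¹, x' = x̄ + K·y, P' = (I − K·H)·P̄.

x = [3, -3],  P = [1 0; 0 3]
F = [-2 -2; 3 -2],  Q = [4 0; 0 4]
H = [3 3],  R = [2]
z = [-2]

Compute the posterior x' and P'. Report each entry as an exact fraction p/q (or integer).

x' = [-3666/515, 3354/515]
P' = [4216/515 -4164/515; -4164/515 4226/515]

x̄ = F·x = [0, 15]
P̄ = F·P·Fᵀ + Q = [20 6; 6 25]
y = z − H·x̄ = [-47]
S = H·P̄·Hᵀ + R = [515]
K = P̄·Hᵀ·S⁻¹ = [78/515; 93/515]
x' = x̄ + K·y = [-3666/515, 3354/515]
P' = (I − K·H)·P̄ = [4216/515 -4164/515; -4164/515 4226/515]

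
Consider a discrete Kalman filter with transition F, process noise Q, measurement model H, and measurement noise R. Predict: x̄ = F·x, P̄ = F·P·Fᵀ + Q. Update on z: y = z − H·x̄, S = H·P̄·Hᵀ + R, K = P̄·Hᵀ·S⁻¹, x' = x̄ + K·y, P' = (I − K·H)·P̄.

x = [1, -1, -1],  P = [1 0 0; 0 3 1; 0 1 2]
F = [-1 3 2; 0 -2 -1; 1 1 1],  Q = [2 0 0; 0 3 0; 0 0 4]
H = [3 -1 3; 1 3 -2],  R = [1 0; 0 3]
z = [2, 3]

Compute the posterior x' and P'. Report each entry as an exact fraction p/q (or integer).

x' = [31104/51359, 1523/1771, 16557/51359]
P' = [74524/51359 -2746/1771 -96475/51359; -2746/1771 3859/1771 3991/1771; -96475/51359 3991/1771 135748/51359]

x̄ = F·x = [-6, 3, -1]
P̄ = F·P·Fᵀ + Q = [50 -29 17; -29 21 -11; 17 -11 12]
y = z − H·x̄ = [26, -2]
S = H·P̄·Hᵀ + R = [1126 -389; -389 180]
K = P̄·Hᵀ·S⁻¹ = [13781/51359 9524/51359; -124/1771 283/1771; 2080/51359 -6918/51359]
x' = x̄ + K·y = [31104/51359, 1523/1771, 16557/51359]
P' = (I − K·H)·P̄ = [74524/51359 -2746/1771 -96475/51359; -2746/1771 3859/1771 3991/1771; -96475/51359 3991/1771 135748/51359]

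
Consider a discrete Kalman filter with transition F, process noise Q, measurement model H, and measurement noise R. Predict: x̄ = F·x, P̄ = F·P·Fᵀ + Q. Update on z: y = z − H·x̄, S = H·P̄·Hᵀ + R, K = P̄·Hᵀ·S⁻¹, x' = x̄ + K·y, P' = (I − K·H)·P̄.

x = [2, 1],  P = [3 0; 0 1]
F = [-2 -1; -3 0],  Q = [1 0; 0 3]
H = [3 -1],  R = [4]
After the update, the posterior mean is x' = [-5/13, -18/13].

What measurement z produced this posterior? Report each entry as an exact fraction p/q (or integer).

x̄ = F·x = [-5, -6]
P̄ = F·P·Fᵀ + Q = [14 18; 18 30]
S = H·P̄·Hᵀ + R = [52]
K = P̄·Hᵀ·S⁻¹ = [6/13; 6/13]
x' − x̄ = [60/13, 60/13] = K·y
y = (KᵀK)⁻¹·Kᵀ·(x' − x̄) = [10]
z = y + H·x̄ = [10] + [-9] = [1]

z = [1]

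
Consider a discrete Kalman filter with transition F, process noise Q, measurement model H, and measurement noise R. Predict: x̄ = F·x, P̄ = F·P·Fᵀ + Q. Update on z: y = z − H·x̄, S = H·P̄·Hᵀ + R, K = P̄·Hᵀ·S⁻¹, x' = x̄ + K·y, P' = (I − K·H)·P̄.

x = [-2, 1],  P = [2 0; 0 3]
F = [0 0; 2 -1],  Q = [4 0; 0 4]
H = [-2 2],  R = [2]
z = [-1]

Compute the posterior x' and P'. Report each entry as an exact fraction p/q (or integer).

x̄ = F·x = [0, -5]
P̄ = F·P·Fᵀ + Q = [4 0; 0 15]
y = z − H·x̄ = [9]
S = H·P̄·Hᵀ + R = [78]
K = P̄·Hᵀ·S⁻¹ = [-4/39; 5/13]
x' = x̄ + K·y = [-12/13, -20/13]
P' = (I − K·H)·P̄ = [124/39 40/13; 40/13 45/13]

x' = [-12/13, -20/13]
P' = [124/39 40/13; 40/13 45/13]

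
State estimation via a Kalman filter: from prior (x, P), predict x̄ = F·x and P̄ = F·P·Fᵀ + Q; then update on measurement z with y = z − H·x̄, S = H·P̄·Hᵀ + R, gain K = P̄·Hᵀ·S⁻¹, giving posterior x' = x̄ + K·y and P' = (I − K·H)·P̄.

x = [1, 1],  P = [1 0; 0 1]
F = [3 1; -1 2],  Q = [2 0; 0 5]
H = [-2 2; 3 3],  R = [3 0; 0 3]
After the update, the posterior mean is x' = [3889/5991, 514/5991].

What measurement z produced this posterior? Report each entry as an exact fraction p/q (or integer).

x̄ = F·x = [4, 1]
P̄ = F·P·Fᵀ + Q = [12 -1; -1 10]
S = H·P̄·Hᵀ + R = [99 -12; -12 183]
K = P̄·Hᵀ·S⁻¹ = [-1454/5991 985/5991; 1450/5991 979/5991]
x' − x̄ = [-20075/5991, -5477/5991] = K·y
y = (KᵀK)⁻¹·Kᵀ·(x' − x̄) = [5, -13]
z = y + H·x̄ = [5, -13] + [-6, 15] = [-1, 2]

z = [-1, 2]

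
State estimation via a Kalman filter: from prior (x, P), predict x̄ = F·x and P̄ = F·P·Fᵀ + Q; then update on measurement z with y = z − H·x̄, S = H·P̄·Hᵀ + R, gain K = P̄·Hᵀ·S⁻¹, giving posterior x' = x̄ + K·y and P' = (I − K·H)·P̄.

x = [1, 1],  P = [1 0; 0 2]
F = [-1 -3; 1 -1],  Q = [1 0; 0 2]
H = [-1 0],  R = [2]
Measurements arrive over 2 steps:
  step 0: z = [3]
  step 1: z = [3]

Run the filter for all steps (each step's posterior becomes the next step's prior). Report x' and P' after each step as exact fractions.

step 0: x' = [-34/11, 5/22], P' = [20/11 5/11; 5/11 85/22]
step 1: x' = [-365/133, -592/133], P' = [1774/931 390/931; 390/931 4577/931]

step 0: x̄ = F·x = [-4, 0]
step 0: P̄ = F·P·Fᵀ + Q = [20 5; 5 5]
step 0: y = z − H·x̄ = [-1]
step 0: S = H·P̄·Hᵀ + R = [22]
step 0: K = P̄·Hᵀ·S⁻¹ = [-10/11; -5/22]
step 0: x' = x̄ + K·y = [-34/11, 5/22]
step 0: P' = (I − K·H)·P̄ = [20/11 5/11; 5/11 85/22]
step 1: x̄ = F·x = [53/22, -73/22]
step 1: P̄ = F·P·Fᵀ + Q = [887/22 195/22; 195/22 149/22]
step 1: y = z − H·x̄ = [119/22]
step 1: S = H·P̄·Hᵀ + R = [931/22]
step 1: K = P̄·Hᵀ·S⁻¹ = [-887/931; -195/931]
step 1: x' = x̄ + K·y = [-365/133, -592/133]
step 1: P' = (I − K·H)·P̄ = [1774/931 390/931; 390/931 4577/931]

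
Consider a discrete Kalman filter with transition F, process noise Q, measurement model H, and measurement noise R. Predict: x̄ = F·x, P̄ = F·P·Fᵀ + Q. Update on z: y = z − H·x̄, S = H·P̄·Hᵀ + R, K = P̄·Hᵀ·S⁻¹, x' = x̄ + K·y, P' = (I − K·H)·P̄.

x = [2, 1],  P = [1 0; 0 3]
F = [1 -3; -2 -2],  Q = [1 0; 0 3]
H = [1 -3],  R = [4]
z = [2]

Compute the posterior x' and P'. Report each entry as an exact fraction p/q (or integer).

x' = [59/36, -11/36]
P' = [2771/108 949/108; 949/108 371/108]

x̄ = F·x = [-1, -6]
P̄ = F·P·Fᵀ + Q = [29 16; 16 19]
y = z − H·x̄ = [-15]
S = H·P̄·Hᵀ + R = [108]
K = P̄·Hᵀ·S⁻¹ = [-19/108; -41/108]
x' = x̄ + K·y = [59/36, -11/36]
P' = (I − K·H)·P̄ = [2771/108 949/108; 949/108 371/108]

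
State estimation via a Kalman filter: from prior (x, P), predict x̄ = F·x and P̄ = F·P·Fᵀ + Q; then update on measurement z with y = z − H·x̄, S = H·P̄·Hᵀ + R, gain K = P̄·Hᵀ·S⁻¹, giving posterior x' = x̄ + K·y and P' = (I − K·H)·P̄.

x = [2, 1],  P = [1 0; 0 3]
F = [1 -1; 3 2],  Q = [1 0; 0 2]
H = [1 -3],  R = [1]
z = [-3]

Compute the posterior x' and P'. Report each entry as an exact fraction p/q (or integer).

x' = [73/33, 136/77]
P' = [137/33 15/11; 15/11 43/77]

x̄ = F·x = [1, 8]
P̄ = F·P·Fᵀ + Q = [5 -3; -3 23]
y = z − H·x̄ = [20]
S = H·P̄·Hᵀ + R = [231]
K = P̄·Hᵀ·S⁻¹ = [2/33; -24/77]
x' = x̄ + K·y = [73/33, 136/77]
P' = (I − K·H)·P̄ = [137/33 15/11; 15/11 43/77]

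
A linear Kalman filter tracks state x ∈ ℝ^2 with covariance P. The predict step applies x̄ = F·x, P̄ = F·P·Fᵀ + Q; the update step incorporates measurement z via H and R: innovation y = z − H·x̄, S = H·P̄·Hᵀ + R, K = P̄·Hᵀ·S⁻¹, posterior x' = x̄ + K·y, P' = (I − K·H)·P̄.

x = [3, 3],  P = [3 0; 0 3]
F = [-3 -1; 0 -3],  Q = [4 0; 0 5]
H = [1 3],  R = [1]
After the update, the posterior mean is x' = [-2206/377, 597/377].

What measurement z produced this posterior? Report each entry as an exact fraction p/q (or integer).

z = [-1]

x̄ = F·x = [-12, -9]
P̄ = F·P·Fᵀ + Q = [34 9; 9 32]
S = H·P̄·Hᵀ + R = [377]
K = P̄·Hᵀ·S⁻¹ = [61/377; 105/377]
x' − x̄ = [2318/377, 3990/377] = K·y
y = (KᵀK)⁻¹·Kᵀ·(x' − x̄) = [38]
z = y + H·x̄ = [38] + [-39] = [-1]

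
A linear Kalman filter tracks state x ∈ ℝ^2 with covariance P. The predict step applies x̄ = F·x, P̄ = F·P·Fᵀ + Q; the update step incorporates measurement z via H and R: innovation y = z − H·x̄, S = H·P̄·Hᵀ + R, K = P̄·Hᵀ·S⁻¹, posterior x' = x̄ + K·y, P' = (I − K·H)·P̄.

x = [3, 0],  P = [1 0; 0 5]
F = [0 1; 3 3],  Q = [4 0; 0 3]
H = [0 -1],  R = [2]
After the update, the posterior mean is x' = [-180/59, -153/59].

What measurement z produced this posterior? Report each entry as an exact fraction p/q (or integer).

x̄ = F·x = [0, 9]
P̄ = F·P·Fᵀ + Q = [9 15; 15 57]
S = H·P̄·Hᵀ + R = [59]
K = P̄·Hᵀ·S⁻¹ = [-15/59; -57/59]
x' − x̄ = [-180/59, -684/59] = K·y
y = (KᵀK)⁻¹·Kᵀ·(x' − x̄) = [12]
z = y + H·x̄ = [12] + [-9] = [3]

z = [3]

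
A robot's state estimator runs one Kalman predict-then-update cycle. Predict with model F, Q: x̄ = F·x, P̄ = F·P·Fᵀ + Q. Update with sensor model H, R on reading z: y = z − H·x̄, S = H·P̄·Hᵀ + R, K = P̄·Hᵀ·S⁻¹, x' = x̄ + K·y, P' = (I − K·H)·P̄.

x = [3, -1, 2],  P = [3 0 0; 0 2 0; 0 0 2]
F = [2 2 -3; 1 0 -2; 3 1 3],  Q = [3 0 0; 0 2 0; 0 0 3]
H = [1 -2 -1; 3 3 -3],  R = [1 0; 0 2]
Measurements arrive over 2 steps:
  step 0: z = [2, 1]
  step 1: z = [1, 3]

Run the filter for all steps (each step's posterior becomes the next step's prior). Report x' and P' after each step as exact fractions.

step 0: x̄ = F·x = [-2, -1, 14]
step 0: P̄ = F·P·Fᵀ + Q = [41 18 4; 18 13 -3; 4 -3 50]
step 0: y = z − H·x̄ = [16, 52]
step 0: S = H·P̄·Hᵀ + R = [52 108; 108 1244]
step 0: K = P̄·Hᵀ·S⁻¹ = [-518/1657 1059/6628; -4309/13256 1461/13256; -8471/13256 -831/13256]
step 0: x' = x̄ + K·y = [2165/1657, -1557/3314, 1709/3314]
step 0: P' = (I − K·H)·P̄ = [99085/6628 463/3314 99305/6628; 463/3314 1761/13256 2639/13256; 99305/6628 2639/13256 201803/13256]
step 1: x̄ = F·x = [419/3314, 456/1657, 8280/1657]
step 1: P̄ = F·P·Fᵀ + Q = [255547/13256 52509/3314 -598391/6628; 52509/3314 118727/6628 -303891/3314; -598391/6628 -303891/3314 1810803/3314]
step 1: y = z − H·x̄ = [21279/3314, 55629/3314]
step 1: S = H·P̄·Hᵀ + R = [5152995/13256 23975445/13256; 23975445/13256 116855305/13256]
step 1: K = P̄·Hᵀ·S⁻¹ = [63783023/1649537685 19103896/549845895; -514422179/1649537685 11731495/109969179; -92685212/329907537 -104604506/549845895]
step 1: x' = x̄ + K·y = [526713652/549845895, 34918412/549845895, -204311/549845895]
step 1: P' = (I − K·H)·P̄ = [5271205654/1649537685 -8525077/1649537685 1044894557/329907537; -8525077/1649537685 210579043/1649537685 84739016/1649537685; 1044894557/329907537 84739016/1649537685 5518420813/1649537685]

step 0: x' = [2165/1657, -1557/3314, 1709/3314], P' = [99085/6628 463/3314 99305/6628; 463/3314 1761/13256 2639/13256; 99305/6628 2639/13256 201803/13256]
step 1: x' = [526713652/549845895, 34918412/549845895, -204311/549845895], P' = [5271205654/1649537685 -8525077/1649537685 1044894557/329907537; -8525077/1649537685 210579043/1649537685 84739016/1649537685; 1044894557/329907537 84739016/1649537685 5518420813/1649537685]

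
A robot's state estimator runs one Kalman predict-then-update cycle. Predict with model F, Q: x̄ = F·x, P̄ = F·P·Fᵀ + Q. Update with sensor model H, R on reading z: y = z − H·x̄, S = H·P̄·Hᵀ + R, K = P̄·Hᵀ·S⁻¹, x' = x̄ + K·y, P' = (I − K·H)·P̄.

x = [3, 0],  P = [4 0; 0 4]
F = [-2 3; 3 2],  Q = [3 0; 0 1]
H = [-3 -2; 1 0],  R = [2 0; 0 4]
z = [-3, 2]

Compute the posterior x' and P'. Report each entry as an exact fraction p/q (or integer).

x' = [4252/7303, 5148/7303]
P' = [23540/7303 -34980/7303; -34980/7303 55597/7303]

x̄ = F·x = [-6, 9]
P̄ = F·P·Fᵀ + Q = [55 0; 0 53]
y = z − H·x̄ = [-3, 8]
S = H·P̄·Hᵀ + R = [709 -165; -165 59]
K = P̄·Hᵀ·S⁻¹ = [-330/7303 5885/7303; -3127/7303 -8745/7303]
x' = x̄ + K·y = [4252/7303, 5148/7303]
P' = (I − K·H)·P̄ = [23540/7303 -34980/7303; -34980/7303 55597/7303]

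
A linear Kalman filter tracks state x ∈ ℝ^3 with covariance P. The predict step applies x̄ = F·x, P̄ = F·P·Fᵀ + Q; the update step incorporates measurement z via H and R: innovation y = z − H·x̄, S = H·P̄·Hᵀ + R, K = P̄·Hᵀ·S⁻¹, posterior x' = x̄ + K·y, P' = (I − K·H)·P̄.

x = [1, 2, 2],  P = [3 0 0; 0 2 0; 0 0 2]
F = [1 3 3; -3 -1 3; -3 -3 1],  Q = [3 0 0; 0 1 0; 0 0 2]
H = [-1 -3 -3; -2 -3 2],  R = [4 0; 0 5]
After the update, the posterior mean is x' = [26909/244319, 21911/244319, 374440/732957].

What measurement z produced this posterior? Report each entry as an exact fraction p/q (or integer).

z = [-2, 1]

x̄ = F·x = [13, 1, -7]
P̄ = F·P·Fᵀ + Q = [42 3 -21; 3 48 39; -21 39 49]
S = H·P̄·Hᵀ + R = [1513 282; 282 537]
K = P̄·Hᵀ·S⁻¹ = [14838/244319 -69213/244319; -40488/244319 -11496/244319; -45659/244319 103325/732957]
x' − x̄ = [-3149238/244319, -222408/244319, 5505139/732957] = K·y
y = (KᵀK)⁻¹·Kᵀ·(x' − x̄) = [-7, 44]
z = y + H·x̄ = [-7, 44] + [5, -43] = [-2, 1]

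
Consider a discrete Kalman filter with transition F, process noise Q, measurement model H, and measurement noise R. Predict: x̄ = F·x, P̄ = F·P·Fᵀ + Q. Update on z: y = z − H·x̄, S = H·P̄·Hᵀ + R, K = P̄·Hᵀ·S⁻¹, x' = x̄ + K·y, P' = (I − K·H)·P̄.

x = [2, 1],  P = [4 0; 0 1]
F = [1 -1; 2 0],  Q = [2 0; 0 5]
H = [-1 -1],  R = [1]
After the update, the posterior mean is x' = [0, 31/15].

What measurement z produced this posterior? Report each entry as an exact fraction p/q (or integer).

z = [-2]

x̄ = F·x = [1, 4]
P̄ = F·P·Fᵀ + Q = [7 8; 8 21]
S = H·P̄·Hᵀ + R = [45]
K = P̄·Hᵀ·S⁻¹ = [-1/3; -29/45]
x' − x̄ = [-1, -29/15] = K·y
y = (KᵀK)⁻¹·Kᵀ·(x' − x̄) = [3]
z = y + H·x̄ = [3] + [-5] = [-2]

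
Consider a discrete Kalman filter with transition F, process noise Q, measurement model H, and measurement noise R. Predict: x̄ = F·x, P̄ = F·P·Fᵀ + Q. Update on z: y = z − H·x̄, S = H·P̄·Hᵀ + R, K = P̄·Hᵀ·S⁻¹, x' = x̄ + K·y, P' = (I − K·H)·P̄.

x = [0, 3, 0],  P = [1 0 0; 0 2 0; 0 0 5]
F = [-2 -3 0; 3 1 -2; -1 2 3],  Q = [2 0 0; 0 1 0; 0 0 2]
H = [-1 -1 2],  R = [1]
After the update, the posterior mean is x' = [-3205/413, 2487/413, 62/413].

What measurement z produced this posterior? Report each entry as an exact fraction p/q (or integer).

z = [2]

x̄ = F·x = [-9, 3, 6]
P̄ = F·P·Fᵀ + Q = [24 -12 -10; -12 32 -29; -10 -29 56]
S = H·P̄·Hᵀ + R = [413]
K = P̄·Hᵀ·S⁻¹ = [-32/413; -78/413; 151/413]
x' − x̄ = [512/413, 1248/413, -2416/413] = K·y
y = (KᵀK)⁻¹·Kᵀ·(x' − x̄) = [-16]
z = y + H·x̄ = [-16] + [18] = [2]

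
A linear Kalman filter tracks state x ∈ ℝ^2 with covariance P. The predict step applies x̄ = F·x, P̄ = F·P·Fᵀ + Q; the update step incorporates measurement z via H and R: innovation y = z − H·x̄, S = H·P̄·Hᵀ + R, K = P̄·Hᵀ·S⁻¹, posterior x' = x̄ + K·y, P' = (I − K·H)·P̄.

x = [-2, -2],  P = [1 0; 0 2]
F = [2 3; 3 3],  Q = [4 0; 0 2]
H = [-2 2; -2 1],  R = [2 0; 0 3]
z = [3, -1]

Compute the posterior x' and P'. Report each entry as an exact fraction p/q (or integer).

x' = [140/219, 358/219]
P' = [662/219 748/219; 748/219 1867/438]

x̄ = F·x = [-10, -12]
P̄ = F·P·Fᵀ + Q = [26 24; 24 29]
y = z − H·x̄ = [7, -9]
S = H·P̄·Hᵀ + R = [30 18; 18 40]
K = P̄·Hᵀ·S⁻¹ = [86/219 -64/73; 371/438 -125/146]
x' = x̄ + K·y = [140/219, 358/219]
P' = (I − K·H)·P̄ = [662/219 748/219; 748/219 1867/438]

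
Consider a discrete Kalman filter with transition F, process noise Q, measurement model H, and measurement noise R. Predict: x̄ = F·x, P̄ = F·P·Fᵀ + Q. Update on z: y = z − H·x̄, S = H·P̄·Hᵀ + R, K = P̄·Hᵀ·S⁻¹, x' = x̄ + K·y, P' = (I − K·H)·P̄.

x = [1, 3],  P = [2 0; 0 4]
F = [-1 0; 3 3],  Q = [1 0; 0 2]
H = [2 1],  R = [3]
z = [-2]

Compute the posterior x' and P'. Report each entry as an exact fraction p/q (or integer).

x̄ = F·x = [-1, 12]
P̄ = F·P·Fᵀ + Q = [3 -6; -6 56]
y = z − H·x̄ = [-12]
S = H·P̄·Hᵀ + R = [47]
K = P̄·Hᵀ·S⁻¹ = [0; 44/47]
x' = x̄ + K·y = [-1, 36/47]
P' = (I − K·H)·P̄ = [3 -6; -6 696/47]

x' = [-1, 36/47]
P' = [3 -6; -6 696/47]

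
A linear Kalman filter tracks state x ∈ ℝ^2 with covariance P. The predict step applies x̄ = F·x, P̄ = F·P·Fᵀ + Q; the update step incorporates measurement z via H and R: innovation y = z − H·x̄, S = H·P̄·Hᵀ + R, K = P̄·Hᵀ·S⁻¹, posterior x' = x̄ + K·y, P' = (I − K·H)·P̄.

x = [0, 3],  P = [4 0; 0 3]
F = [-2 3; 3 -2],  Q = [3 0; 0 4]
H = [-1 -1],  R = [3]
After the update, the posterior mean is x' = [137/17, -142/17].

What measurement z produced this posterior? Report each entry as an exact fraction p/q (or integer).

z = [1]

x̄ = F·x = [9, -6]
P̄ = F·P·Fᵀ + Q = [46 -42; -42 52]
S = H·P̄·Hᵀ + R = [17]
K = P̄·Hᵀ·S⁻¹ = [-4/17; -10/17]
x' − x̄ = [-16/17, -40/17] = K·y
y = (KᵀK)⁻¹·Kᵀ·(x' − x̄) = [4]
z = y + H·x̄ = [4] + [-3] = [1]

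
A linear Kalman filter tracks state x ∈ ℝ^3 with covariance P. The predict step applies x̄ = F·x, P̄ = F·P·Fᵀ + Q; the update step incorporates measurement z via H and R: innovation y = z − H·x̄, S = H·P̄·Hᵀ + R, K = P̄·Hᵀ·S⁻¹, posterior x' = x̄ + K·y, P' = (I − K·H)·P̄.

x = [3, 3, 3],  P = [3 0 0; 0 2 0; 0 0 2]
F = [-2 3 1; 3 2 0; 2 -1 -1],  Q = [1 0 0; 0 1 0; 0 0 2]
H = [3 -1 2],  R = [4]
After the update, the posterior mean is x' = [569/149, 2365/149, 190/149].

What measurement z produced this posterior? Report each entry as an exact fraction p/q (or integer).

z = [-2]

x̄ = F·x = [6, 15, 0]
P̄ = F·P·Fᵀ + Q = [33 -6 -20; -6 36 14; -20 14 18]
S = H·P̄·Hᵀ + R = [149]
K = P̄·Hᵀ·S⁻¹ = [65/149; -26/149; -38/149]
x' − x̄ = [-325/149, 130/149, 190/149] = K·y
y = (KᵀK)⁻¹·Kᵀ·(x' − x̄) = [-5]
z = y + H·x̄ = [-5] + [3] = [-2]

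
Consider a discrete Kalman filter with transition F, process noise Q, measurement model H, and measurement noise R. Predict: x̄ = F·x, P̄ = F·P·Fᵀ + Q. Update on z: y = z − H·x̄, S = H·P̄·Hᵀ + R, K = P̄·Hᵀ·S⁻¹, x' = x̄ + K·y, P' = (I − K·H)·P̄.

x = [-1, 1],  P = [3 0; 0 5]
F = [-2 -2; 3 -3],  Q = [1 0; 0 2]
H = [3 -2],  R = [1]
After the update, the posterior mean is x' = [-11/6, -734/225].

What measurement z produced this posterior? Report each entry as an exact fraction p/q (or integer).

z = [1]

x̄ = F·x = [0, -6]
P̄ = F·P·Fᵀ + Q = [33 12; 12 74]
S = H·P̄·Hᵀ + R = [450]
K = P̄·Hᵀ·S⁻¹ = [1/6; -56/225]
x' − x̄ = [-11/6, 616/225] = K·y
y = (KᵀK)⁻¹·Kᵀ·(x' − x̄) = [-11]
z = y + H·x̄ = [-11] + [12] = [1]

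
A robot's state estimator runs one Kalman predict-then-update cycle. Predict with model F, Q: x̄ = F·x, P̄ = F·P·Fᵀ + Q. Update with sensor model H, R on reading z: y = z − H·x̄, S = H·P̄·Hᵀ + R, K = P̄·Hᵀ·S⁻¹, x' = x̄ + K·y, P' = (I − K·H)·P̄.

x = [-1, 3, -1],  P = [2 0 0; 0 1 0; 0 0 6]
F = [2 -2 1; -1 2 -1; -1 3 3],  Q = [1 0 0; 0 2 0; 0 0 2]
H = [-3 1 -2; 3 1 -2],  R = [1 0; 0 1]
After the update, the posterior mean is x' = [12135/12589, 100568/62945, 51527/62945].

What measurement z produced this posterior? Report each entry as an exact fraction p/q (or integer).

x̄ = F·x = [-9, 8, 7]
P̄ = F·P·Fᵀ + Q = [19 -14 8; -14 14 -10; 8 -10 67]
S = H·P̄·Hᵀ + R = [674 151; 151 314]
K = P̄·Hᵀ·S⁻¹ = [-2093/12589 2089/12589; 25072/188835 -16868/188835; -11544/62945 -18504/62945]
x' − x̄ = [125436/12589, -402992/62945, -389088/62945] = K·y
y = (KᵀK)⁻¹·Kᵀ·(x' − x̄) = [-24, 36]
z = y + H·x̄ = [-24, 36] + [21, -33] = [-3, 3]

z = [-3, 3]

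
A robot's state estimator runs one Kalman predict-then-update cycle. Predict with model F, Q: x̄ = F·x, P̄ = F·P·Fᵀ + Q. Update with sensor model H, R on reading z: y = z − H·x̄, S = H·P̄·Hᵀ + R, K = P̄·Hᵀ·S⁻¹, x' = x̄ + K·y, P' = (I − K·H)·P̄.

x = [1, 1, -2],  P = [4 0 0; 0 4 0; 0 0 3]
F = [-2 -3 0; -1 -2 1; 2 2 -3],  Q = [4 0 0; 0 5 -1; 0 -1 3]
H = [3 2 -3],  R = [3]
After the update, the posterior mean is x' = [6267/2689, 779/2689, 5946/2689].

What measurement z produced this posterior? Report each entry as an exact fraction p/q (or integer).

z = [1]

x̄ = F·x = [-5, -5, 10]
P̄ = F·P·Fᵀ + Q = [56 32 -40; 32 28 -34; -40 -34 62]
S = H·P̄·Hᵀ + R = [2689]
K = P̄·Hᵀ·S⁻¹ = [352/2689; 254/2689; -374/2689]
x' − x̄ = [19712/2689, 14224/2689, -20944/2689] = K·y
y = (KᵀK)⁻¹·Kᵀ·(x' − x̄) = [56]
z = y + H·x̄ = [56] + [-55] = [1]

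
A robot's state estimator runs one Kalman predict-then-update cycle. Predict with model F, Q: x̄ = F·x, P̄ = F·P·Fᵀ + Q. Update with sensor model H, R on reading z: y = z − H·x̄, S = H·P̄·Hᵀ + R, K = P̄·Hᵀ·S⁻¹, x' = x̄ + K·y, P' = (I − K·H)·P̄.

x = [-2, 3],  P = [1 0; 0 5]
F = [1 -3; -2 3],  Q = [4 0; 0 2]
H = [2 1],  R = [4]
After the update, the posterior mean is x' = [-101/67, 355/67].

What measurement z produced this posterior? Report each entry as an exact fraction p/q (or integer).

x̄ = F·x = [-11, 13]
P̄ = F·P·Fᵀ + Q = [50 -47; -47 51]
S = H·P̄·Hᵀ + R = [67]
K = P̄·Hᵀ·S⁻¹ = [53/67; -43/67]
x' − x̄ = [636/67, -516/67] = K·y
y = (KᵀK)⁻¹·Kᵀ·(x' − x̄) = [12]
z = y + H·x̄ = [12] + [-9] = [3]

z = [3]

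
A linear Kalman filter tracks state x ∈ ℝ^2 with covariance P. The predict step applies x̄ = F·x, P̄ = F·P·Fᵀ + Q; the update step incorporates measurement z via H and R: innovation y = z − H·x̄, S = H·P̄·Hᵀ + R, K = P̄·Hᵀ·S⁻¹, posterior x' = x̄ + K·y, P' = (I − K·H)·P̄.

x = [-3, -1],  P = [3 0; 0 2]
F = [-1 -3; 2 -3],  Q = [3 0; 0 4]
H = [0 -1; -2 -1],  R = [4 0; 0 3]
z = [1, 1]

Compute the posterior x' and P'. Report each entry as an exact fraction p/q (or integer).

x' = [1314/1757, -3641/1757]
P' = [2496/1757 -2616/1757; -2616/1757 5580/1757]

x̄ = F·x = [6, -3]
P̄ = F·P·Fᵀ + Q = [24 12; 12 34]
y = z − H·x̄ = [-2, 10]
S = H·P̄·Hᵀ + R = [38 58; 58 181]
K = P̄·Hᵀ·S⁻¹ = [654/1757 -792/1757; -1395/1757 -116/1757]
x' = x̄ + K·y = [1314/1757, -3641/1757]
P' = (I − K·H)·P̄ = [2496/1757 -2616/1757; -2616/1757 5580/1757]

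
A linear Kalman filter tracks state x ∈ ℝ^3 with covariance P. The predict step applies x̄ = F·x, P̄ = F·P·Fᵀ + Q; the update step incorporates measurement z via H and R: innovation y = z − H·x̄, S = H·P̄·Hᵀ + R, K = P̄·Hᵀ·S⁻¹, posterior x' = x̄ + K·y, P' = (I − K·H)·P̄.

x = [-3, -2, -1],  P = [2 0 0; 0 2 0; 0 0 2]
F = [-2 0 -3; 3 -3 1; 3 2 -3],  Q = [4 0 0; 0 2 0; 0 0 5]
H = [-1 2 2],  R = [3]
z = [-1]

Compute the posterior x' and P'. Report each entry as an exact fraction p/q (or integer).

x̄ = F·x = [9, -4, -10]
P̄ = F·P·Fᵀ + Q = [30 -18 6; -18 40 0; 6 0 49]
y = z − H·x̄ = [36]
S = H·P̄·Hᵀ + R = [437]
K = P̄·Hᵀ·S⁻¹ = [-54/437; 98/437; 4/19]
x' = x̄ + K·y = [1989/437, 1780/437, -46/19]
P' = (I − K·H)·P̄ = [10194/437 -2574/437 330/19; -2574/437 7876/437 -392/19; 330/19 -392/19 563/19]

x' = [1989/437, 1780/437, -46/19]
P' = [10194/437 -2574/437 330/19; -2574/437 7876/437 -392/19; 330/19 -392/19 563/19]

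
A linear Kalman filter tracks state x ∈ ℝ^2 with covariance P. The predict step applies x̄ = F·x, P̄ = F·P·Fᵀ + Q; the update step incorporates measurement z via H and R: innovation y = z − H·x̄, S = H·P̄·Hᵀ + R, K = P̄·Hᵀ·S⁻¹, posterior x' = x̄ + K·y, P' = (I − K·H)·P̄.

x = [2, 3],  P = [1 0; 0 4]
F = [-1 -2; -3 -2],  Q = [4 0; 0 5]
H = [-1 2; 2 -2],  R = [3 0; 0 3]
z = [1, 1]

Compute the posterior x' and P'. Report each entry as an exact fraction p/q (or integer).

x' = [55/1436, -153/1436]
P' = [6645/1436 5013/1436; 5013/1436 4305/1436]

x̄ = F·x = [-8, -12]
P̄ = F·P·Fᵀ + Q = [21 19; 19 30]
y = z − H·x̄ = [17, -7]
S = H·P̄·Hᵀ + R = [68 -48; -48 55]
K = P̄·Hᵀ·S⁻¹ = [1127/1436 272/359; 1199/1436 118/359]
x' = x̄ + K·y = [55/1436, -153/1436]
P' = (I − K·H)·P̄ = [6645/1436 5013/1436; 5013/1436 4305/1436]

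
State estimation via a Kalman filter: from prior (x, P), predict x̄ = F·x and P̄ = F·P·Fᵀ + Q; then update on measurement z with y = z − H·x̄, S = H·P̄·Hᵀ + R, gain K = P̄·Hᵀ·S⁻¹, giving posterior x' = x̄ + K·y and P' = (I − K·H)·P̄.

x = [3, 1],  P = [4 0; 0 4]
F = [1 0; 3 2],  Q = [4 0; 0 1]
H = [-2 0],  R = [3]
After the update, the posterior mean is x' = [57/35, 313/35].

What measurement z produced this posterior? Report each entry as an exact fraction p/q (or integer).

x̄ = F·x = [3, 11]
P̄ = F·P·Fᵀ + Q = [8 12; 12 53]
S = H·P̄·Hᵀ + R = [35]
K = P̄·Hᵀ·S⁻¹ = [-16/35; -24/35]
x' − x̄ = [-48/35, -72/35] = K·y
y = (KᵀK)⁻¹·Kᵀ·(x' − x̄) = [3]
z = y + H·x̄ = [3] + [-6] = [-3]

z = [-3]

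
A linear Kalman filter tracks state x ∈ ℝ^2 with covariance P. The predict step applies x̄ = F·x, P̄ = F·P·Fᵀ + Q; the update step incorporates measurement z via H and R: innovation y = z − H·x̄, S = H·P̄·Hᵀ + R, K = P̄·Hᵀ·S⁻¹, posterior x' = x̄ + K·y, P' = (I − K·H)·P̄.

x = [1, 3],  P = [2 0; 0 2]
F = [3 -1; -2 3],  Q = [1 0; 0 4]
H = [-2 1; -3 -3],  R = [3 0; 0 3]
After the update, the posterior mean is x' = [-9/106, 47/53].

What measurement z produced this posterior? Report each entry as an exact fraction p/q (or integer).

x̄ = F·x = [0, 7]
P̄ = F·P·Fᵀ + Q = [21 -18; -18 30]
S = H·P̄·Hᵀ + R = [189 -18; -18 138]
K = P̄·Hᵀ·S⁻¹ = [-469/1431 -103/954; 470/1431 -104/477]
x' − x̄ = [-9/106, -324/53] = K·y
y = (KᵀK)⁻¹·Kᵀ·(x' − x̄) = [-6, 19]
z = y + H·x̄ = [-6, 19] + [7, -21] = [1, -2]

z = [1, -2]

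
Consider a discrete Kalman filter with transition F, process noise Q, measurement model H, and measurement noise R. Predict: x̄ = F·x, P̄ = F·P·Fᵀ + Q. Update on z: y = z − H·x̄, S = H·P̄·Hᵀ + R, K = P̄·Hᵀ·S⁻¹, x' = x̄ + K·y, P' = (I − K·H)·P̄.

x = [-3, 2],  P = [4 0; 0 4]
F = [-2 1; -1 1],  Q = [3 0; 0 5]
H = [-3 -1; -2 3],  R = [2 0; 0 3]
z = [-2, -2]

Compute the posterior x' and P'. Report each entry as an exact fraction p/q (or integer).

x̄ = F·x = [8, 5]
P̄ = F·P·Fᵀ + Q = [23 12; 12 13]
y = z − H·x̄ = [27, -1]
S = H·P̄·Hᵀ + R = [294 15; 15 68]
K = P̄·Hᵀ·S⁻¹ = [-1786/6589 -575/6589; -3557/19767 1715/6589]
x' = x̄ + K·y = [5065/6589, -783/6589]
P' = (I − K·H)·P̄ = [1131/6589 179/6589; 179/6589 5503/19767]

x' = [5065/6589, -783/6589]
P' = [1131/6589 179/6589; 179/6589 5503/19767]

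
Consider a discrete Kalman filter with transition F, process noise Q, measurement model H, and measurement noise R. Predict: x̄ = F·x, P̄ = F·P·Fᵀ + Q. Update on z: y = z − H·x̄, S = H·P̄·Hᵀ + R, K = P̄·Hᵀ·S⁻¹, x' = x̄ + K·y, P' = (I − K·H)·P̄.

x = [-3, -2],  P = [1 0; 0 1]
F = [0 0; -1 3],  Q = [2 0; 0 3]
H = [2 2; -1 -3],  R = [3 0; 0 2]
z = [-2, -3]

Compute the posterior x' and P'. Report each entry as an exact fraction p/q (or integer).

x' = [-1144/899, 995/899]
P' = [922/899 -442/899; -442/899 364/899]

x̄ = F·x = [0, -3]
P̄ = F·P·Fᵀ + Q = [2 0; 0 13]
y = z − H·x̄ = [4, -12]
S = H·P̄·Hᵀ + R = [63 -82; -82 121]
K = P̄·Hᵀ·S⁻¹ = [320/899 202/899; -52/899 -325/899]
x' = x̄ + K·y = [-1144/899, 995/899]
P' = (I − K·H)·P̄ = [922/899 -442/899; -442/899 364/899]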